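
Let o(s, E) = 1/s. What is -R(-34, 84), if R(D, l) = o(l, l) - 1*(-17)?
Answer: -1429/84 ≈ -17.012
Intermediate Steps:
R(D, l) = 17 + 1/l (R(D, l) = 1/l - 1*(-17) = 1/l + 17 = 17 + 1/l)
-R(-34, 84) = -(17 + 1/84) = -1*1429/84 = -1429/84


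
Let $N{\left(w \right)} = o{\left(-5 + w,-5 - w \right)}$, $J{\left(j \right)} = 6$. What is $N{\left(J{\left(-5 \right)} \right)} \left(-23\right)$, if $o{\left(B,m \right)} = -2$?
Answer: $46$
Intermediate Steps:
$N{\left(w \right)} = -2$
$N{\left(J{\left(-5 \right)} \right)} \left(-23\right) = \left(-2\right) \left(-23\right) = 46$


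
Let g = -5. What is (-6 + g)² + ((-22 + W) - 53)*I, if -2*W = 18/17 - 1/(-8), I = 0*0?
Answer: 121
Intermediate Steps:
I = 0
W = -161/272 (W = -(18/17 - 1/(-8))/2 = -(18*(1/17) - 1*(-⅛))/2 = -(18/17 + ⅛)/2 = -½*161/136 = -161/272 ≈ -0.59191)
(-6 + g)² + ((-22 + W) - 53)*I = (-6 - 5)² + ((-22 - 161/272) - 53)*0 = (-11)² + (-6145/272 - 53)*0 = 121 - 20561/272*0 = 121 + 0 = 121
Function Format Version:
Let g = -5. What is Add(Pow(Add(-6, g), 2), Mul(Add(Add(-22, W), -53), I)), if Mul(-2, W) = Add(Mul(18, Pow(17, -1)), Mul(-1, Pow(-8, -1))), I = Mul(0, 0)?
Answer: 121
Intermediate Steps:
I = 0
W = Rational(-161, 272) (W = Mul(Rational(-1, 2), Add(Mul(18, Pow(17, -1)), Mul(-1, Pow(-8, -1)))) = Mul(Rational(-1, 2), Add(Mul(18, Rational(1, 17)), Mul(-1, Rational(-1, 8)))) = Mul(Rational(-1, 2), Add(Rational(18, 17), Rational(1, 8))) = Mul(Rational(-1, 2), Rational(161, 136)) = Rational(-161, 272) ≈ -0.59191)
Add(Pow(Add(-6, g), 2), Mul(Add(Add(-22, W), -53), I)) = Add(Pow(Add(-6, -5), 2), Mul(Add(Add(-22, Rational(-161, 272)), -53), 0)) = Add(Pow(-11, 2), Mul(Add(Rational(-6145, 272), -53), 0)) = Add(121, Mul(Rational(-20561, 272), 0)) = Add(121, 0) = 121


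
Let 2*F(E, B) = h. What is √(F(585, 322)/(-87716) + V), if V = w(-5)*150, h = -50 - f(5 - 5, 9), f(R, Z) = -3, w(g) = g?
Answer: I*√5770570430674/87716 ≈ 27.386*I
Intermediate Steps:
h = -47 (h = -50 - 1*(-3) = -50 + 3 = -47)
F(E, B) = -47/2 (F(E, B) = (½)*(-47) = -47/2)
V = -750 (V = -5*150 = -750)
√(F(585, 322)/(-87716) + V) = √(-47/2/(-87716) - 750) = √(-47/2*(-1/87716) - 750) = √(47/175432 - 750) = √(-131573953/175432) = I*√5770570430674/87716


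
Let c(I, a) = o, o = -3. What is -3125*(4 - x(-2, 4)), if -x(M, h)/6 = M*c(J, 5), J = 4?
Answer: -125000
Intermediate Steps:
c(I, a) = -3
x(M, h) = 18*M (x(M, h) = -6*M*(-3) = -(-18)*M = 18*M)
-3125*(4 - x(-2, 4)) = -3125*(4 - 18*(-2)) = -3125*(4 - 1*(-36)) = -3125*(4 + 36) = -3125*40 = -125000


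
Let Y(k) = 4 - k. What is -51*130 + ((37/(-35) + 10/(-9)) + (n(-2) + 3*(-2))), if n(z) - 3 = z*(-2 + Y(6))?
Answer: -2087558/315 ≈ -6627.2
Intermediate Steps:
n(z) = 3 - 4*z (n(z) = 3 + z*(-2 + (4 - 1*6)) = 3 + z*(-2 + (4 - 6)) = 3 + z*(-2 - 2) = 3 + z*(-4) = 3 - 4*z)
-51*130 + ((37/(-35) + 10/(-9)) + (n(-2) + 3*(-2))) = -51*130 + ((37/(-35) + 10/(-9)) + ((3 - 4*(-2)) + 3*(-2))) = -6630 + ((37*(-1/35) + 10*(-1/9)) + ((3 + 8) - 6)) = -6630 + ((-37/35 - 10/9) + (11 - 6)) = -6630 + (-683/315 + 5) = -6630 + 892/315 = -2087558/315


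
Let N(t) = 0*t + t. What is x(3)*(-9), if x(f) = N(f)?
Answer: -27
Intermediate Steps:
N(t) = t (N(t) = 0 + t = t)
x(f) = f
x(3)*(-9) = 3*(-9) = -27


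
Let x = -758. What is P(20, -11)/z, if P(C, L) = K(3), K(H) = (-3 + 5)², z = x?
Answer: -2/379 ≈ -0.0052770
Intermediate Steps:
z = -758
K(H) = 4 (K(H) = 2² = 4)
P(C, L) = 4
P(20, -11)/z = 4/(-758) = 4*(-1/758) = -2/379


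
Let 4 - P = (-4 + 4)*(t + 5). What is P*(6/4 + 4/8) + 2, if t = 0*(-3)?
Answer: 10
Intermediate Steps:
t = 0
P = 4 (P = 4 - (-4 + 4)*(0 + 5) = 4 - 0*5 = 4 - 1*0 = 4 + 0 = 4)
P*(6/4 + 4/8) + 2 = 4*(6/4 + 4/8) + 2 = 4*(6*(1/4) + 4*(1/8)) + 2 = 4*(3/2 + 1/2) + 2 = 4*2 + 2 = 8 + 2 = 10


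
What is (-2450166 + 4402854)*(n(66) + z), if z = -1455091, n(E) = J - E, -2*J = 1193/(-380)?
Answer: -269939131946922/95 ≈ -2.8415e+12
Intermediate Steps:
J = 1193/760 (J = -1193/(2*(-380)) = -1193*(-1)/(2*380) = -½*(-1193/380) = 1193/760 ≈ 1.5697)
n(E) = 1193/760 - E
(-2450166 + 4402854)*(n(66) + z) = (-2450166 + 4402854)*((1193/760 - 1*66) - 1455091) = 1952688*((1193/760 - 66) - 1455091) = 1952688*(-48967/760 - 1455091) = 1952688*(-1105918127/760) = -269939131946922/95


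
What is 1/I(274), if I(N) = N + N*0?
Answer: 1/274 ≈ 0.0036496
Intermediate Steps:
I(N) = N (I(N) = N + 0 = N)
1/I(274) = 1/274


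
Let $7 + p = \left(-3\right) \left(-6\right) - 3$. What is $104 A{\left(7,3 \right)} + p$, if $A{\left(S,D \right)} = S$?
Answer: $736$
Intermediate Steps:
$p = 8$ ($p = -7 - -15 = -7 + \left(18 - 3\right) = -7 + 15 = 8$)
$104 A{\left(7,3 \right)} + p = 104 \cdot 7 + 8 = 728 + 8 = 736$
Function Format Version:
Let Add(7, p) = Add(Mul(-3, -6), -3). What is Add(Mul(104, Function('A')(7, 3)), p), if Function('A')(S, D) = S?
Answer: 736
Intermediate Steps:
p = 8 (p = Add(-7, Add(Mul(-3, -6), -3)) = Add(-7, Add(18, -3)) = Add(-7, 15) = 8)
Add(Mul(104, Function('A')(7, 3)), p) = Add(Mul(104, 7), 8) = Add(728, 8) = 736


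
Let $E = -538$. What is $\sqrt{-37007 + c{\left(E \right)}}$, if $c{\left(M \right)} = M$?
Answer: $i \sqrt{37545} \approx 193.77 i$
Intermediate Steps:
$\sqrt{-37007 + c{\left(E \right)}} = \sqrt{-37007 - 538} = \sqrt{-37545} = i \sqrt{37545}$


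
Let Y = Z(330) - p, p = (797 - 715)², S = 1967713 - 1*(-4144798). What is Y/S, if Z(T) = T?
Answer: -6394/6112511 ≈ -0.0010461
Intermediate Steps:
S = 6112511 (S = 1967713 + 4144798 = 6112511)
p = 6724 (p = 82² = 6724)
Y = -6394 (Y = 330 - 1*6724 = 330 - 6724 = -6394)
Y/S = -6394/6112511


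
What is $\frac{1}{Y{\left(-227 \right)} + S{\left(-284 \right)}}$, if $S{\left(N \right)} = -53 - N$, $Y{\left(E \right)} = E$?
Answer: $\frac{1}{4} \approx 0.25$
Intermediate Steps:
$\frac{1}{Y{\left(-227 \right)} + S{\left(-284 \right)}} = \frac{1}{-227 - -231} = \frac{1}{-227 + \left(-53 + 284\right)} = \frac{1}{-227 + 231} = \frac{1}{4}$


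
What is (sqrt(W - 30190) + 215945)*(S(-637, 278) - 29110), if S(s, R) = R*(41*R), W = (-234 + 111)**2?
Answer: 677966669630 + 3139534*I*sqrt(15061) ≈ 6.7797e+11 + 3.8529e+8*I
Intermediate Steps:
W = 15129 (W = (-123)**2 = 15129)
S(s, R) = 41*R**2
(sqrt(W - 30190) + 215945)*(S(-637, 278) - 29110) = (sqrt(15129 - 30190) + 215945)*(41*278**2 - 29110) = (sqrt(-15061) + 215945)*(41*77284 - 29110) = (I*sqrt(15061) + 215945)*(3168644 - 29110) = (215945 + I*sqrt(15061))*3139534 = 677966669630 + 3139534*I*sqrt(15061)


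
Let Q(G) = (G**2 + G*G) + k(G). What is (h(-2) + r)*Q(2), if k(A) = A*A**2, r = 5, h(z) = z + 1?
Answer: 64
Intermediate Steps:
h(z) = 1 + z
k(A) = A**3
Q(G) = G**3 + 2*G**2 (Q(G) = (G**2 + G*G) + G**3 = (G**2 + G**2) + G**3 = 2*G**2 + G**3 = G**3 + 2*G**2)
(h(-2) + r)*Q(2) = ((1 - 2) + 5)*(2**2*(2 + 2)) = (-1 + 5)*(4*4) = 4*16 = 64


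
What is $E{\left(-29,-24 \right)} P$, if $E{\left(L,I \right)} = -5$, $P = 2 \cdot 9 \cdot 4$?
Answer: $-360$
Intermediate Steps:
$P = 72$ ($P = 18 \cdot 4 = 72$)
$E{\left(-29,-24 \right)} P = \left(-5\right) 72 = -360$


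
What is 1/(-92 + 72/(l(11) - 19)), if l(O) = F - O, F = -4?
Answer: -17/1600 ≈ -0.010625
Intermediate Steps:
l(O) = -4 - O
1/(-92 + 72/(l(11) - 19)) = 1/(-92 + 72/((-4 - 1*11) - 19)) = 1/(-92 + 72/((-4 - 11) - 19)) = 1/(-92 + 72/(-15 - 19)) = 1/(-92 + 72/(-34)) = 1/(-92 + 72*(-1/34)) = 1/(-92 - 36/17) = 1/(-1600/17) = -17/1600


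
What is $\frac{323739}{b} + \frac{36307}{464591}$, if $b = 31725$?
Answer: $\frac{16839785036}{1637683275} \approx 10.283$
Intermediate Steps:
$\frac{323739}{b} + \frac{36307}{464591} = \frac{323739}{31725} + \frac{36307}{464591} = 323739 \cdot \frac{1}{31725} + 36307 \cdot \frac{1}{464591} = \frac{35971}{3525} + \frac{36307}{464591} = \frac{16839785036}{1637683275}$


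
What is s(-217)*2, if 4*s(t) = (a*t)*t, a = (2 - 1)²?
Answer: 47089/2 ≈ 23545.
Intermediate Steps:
a = 1 (a = 1² = 1)
s(t) = t²/4 (s(t) = ((1*t)*t)/4 = (t*t)/4 = t²/4)
s(-217)*2 = ((¼)*(-217)²)*2 = ((¼)*47089)*2 = (47089/4)*2 = 47089/2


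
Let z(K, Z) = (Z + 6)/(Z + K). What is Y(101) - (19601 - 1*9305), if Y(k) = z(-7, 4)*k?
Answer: -31898/3 ≈ -10633.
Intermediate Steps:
z(K, Z) = (6 + Z)/(K + Z)
Y(k) = -10*k/3 (Y(k) = ((6 + 4)/(-7 + 4))*k = (10/(-3))*k = (-1/3*10)*k = -10*k/3)
Y(101) - (19601 - 1*9305) = -10/3*101 - (19601 - 1*9305) = -1010/3 - (19601 - 9305) = -1010/3 - 1*10296 = -1010/3 - 10296 = -31898/3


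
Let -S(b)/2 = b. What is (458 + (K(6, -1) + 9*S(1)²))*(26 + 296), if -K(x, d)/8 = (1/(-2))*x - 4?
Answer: 177100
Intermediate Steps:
S(b) = -2*b
K(x, d) = 32 + 4*x (K(x, d) = -8*((1/(-2))*x - 4) = -8*((1*(-½))*x - 4) = -8*(-x/2 - 4) = -8*(-4 - x/2) = 32 + 4*x)
(458 + (K(6, -1) + 9*S(1)²))*(26 + 296) = (458 + ((32 + 4*6) + 9*(-2*1)²))*(26 + 296) = (458 + ((32 + 24) + 9*(-2)²))*322 = (458 + (56 + 9*4))*322 = (458 + (56 + 36))*322 = (458 + 92)*322 = 550*322 = 177100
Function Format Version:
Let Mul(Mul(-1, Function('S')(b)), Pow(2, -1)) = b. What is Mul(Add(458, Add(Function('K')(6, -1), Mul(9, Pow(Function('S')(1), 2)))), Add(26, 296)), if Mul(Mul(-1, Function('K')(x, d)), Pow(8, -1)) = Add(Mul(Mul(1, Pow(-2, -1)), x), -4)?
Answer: 177100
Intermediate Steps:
Function('S')(b) = Mul(-2, b)
Function('K')(x, d) = Add(32, Mul(4, x)) (Function('K')(x, d) = Mul(-8, Add(Mul(Mul(1, Pow(-2, -1)), x), -4)) = Mul(-8, Add(Mul(Mul(1, Rational(-1, 2)), x), -4)) = Mul(-8, Add(Mul(Rational(-1, 2), x), -4)) = Mul(-8, Add(-4, Mul(Rational(-1, 2), x))) = Add(32, Mul(4, x)))
Mul(Add(458, Add(Function('K')(6, -1), Mul(9, Pow(Function('S')(1), 2)))), Add(26, 296)) = Mul(Add(458, Add(Add(32, Mul(4, 6)), Mul(9, Pow(Mul(-2, 1), 2)))), Add(26, 296)) = Mul(Add(458, Add(Add(32, 24), Mul(9, Pow(-2, 2)))), 322) = Mul(Add(458, Add(56, Mul(9, 4))), 322) = Mul(Add(458, Add(56, 36)), 322) = Mul(Add(458, 92), 322) = Mul(550, 322) = 177100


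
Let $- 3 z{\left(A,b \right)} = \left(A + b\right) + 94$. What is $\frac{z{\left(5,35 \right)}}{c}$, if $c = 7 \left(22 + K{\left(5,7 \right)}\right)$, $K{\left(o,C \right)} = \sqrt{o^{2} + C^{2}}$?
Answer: $- \frac{1474}{4305} + \frac{67 \sqrt{74}}{4305} \approx -0.20851$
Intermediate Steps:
$K{\left(o,C \right)} = \sqrt{C^{2} + o^{2}}$
$z{\left(A,b \right)} = - \frac{94}{3} - \frac{A}{3} - \frac{b}{3}$ ($z{\left(A,b \right)} = - \frac{\left(A + b\right) + 94}{3} = - \frac{94 + A + b}{3} = - \frac{94}{3} - \frac{A}{3} - \frac{b}{3}$)
$c = 154 + 7 \sqrt{74}$ ($c = 7 \left(22 + \sqrt{7^{2} + 5^{2}}\right) = 7 \left(22 + \sqrt{49 + 25}\right) = 7 \left(22 + \sqrt{74}\right) = 154 + 7 \sqrt{74} \approx 214.22$)
$\frac{z{\left(5,35 \right)}}{c} = \frac{- \frac{94}{3} - \frac{5}{3} - \frac{35}{3}}{154 + 7 \sqrt{74}} = - \frac{134}{3 \left(154 + 7 \sqrt{74}\right)}$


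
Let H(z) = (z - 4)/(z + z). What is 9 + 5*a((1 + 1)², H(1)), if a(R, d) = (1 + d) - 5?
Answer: -37/2 ≈ -18.500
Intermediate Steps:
H(z) = (-4 + z)/(2*z) (H(z) = (-4 + z)/((2*z)) = (-4 + z)*(1/(2*z)) = (-4 + z)/(2*z))
a(R, d) = -4 + d
9 + 5*a((1 + 1)², H(1)) = 9 + 5*(-4 + (½)*(-4 + 1)/1) = 9 + 5*(-4 + (½)*1*(-3)) = 9 + 5*(-4 - 3/2) = 9 + 5*(-11/2) = 9 - 55/2 = -37/2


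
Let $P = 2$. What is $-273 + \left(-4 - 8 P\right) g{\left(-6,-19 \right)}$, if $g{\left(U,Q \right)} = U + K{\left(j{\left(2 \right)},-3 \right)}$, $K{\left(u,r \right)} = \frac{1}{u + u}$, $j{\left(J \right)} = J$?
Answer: $-158$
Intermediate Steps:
$K{\left(u,r \right)} = \frac{1}{2 u}$
$g{\left(U,Q \right)} = \frac{1}{4} + U$ ($g{\left(U,Q \right)} = U + \frac{1}{2 \cdot 2} = U + \frac{1}{2} \cdot \frac{1}{2} = U + \frac{1}{4} = \frac{1}{4} + U$)
$-273 + \left(-4 - 8 P\right) g{\left(-6,-19 \right)} = -273 + \left(-4 - 16\right) \left(\frac{1}{4} - 6\right) = -273 + \left(-4 - 16\right) \left(- \frac{23}{4}\right) = -273 - -115 = -273 + 115 = -158$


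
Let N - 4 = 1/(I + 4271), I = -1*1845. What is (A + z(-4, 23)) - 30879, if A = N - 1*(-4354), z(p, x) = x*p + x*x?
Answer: -63279783/2426 ≈ -26084.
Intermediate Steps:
I = -1845
z(p, x) = x**2 + p*x (z(p, x) = p*x + x**2 = x**2 + p*x)
N = 9705/2426 (N = 4 + 1/(-1845 + 4271) = 4 + 1/2426 = 9705/2426 ≈ 4.0004)
A = 10572509/2426 (A = 9705/2426 - 1*(-4354) = 9705/2426 + 4354 = 10572509/2426 ≈ 4358.0)
(A + z(-4, 23)) - 30879 = (10572509/2426 + 23*(-4 + 23)) - 30879 = (10572509/2426 + 23*19) - 30879 = (10572509/2426 + 437) - 30879 = 11632671/2426 - 30879 = -63279783/2426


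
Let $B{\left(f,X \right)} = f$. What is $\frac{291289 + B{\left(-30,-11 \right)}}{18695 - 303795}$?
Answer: $- \frac{291259}{285100} \approx -1.0216$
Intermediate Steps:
$\frac{291289 + B{\left(-30,-11 \right)}}{18695 - 303795} = \frac{291289 - 30}{18695 - 303795} = \frac{291259}{18695 - 303795} = \frac{291259}{-285100} = 291259 \left(- \frac{1}{285100}\right) = - \frac{291259}{285100}$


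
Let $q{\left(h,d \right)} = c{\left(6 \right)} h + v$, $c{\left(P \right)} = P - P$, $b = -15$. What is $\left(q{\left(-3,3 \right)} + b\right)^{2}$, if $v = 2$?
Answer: $169$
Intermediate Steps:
$c{\left(P \right)} = 0$
$q{\left(h,d \right)} = 2$ ($q{\left(h,d \right)} = 0 h + 2 = 0 + 2 = 2$)
$\left(q{\left(-3,3 \right)} + b\right)^{2} = \left(2 - 15\right)^{2} = \left(-13\right)^{2} = 169$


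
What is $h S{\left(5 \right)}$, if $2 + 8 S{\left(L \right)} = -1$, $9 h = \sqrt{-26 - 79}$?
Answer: $- \frac{i \sqrt{105}}{24} \approx - 0.42696 i$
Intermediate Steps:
$h = \frac{i \sqrt{105}}{9}$ ($h = \frac{\sqrt{-26 - 79}}{9} = \frac{\sqrt{-105}}{9} = \frac{i \sqrt{105}}{9} \approx 1.1385 i$)
$S{\left(L \right)} = - \frac{3}{8}$ ($S{\left(L \right)} = - \frac{1}{4} + \frac{1}{8} \left(-1\right) = - \frac{1}{4} - \frac{1}{8} = - \frac{3}{8}$)
$h S{\left(5 \right)} = \frac{i \sqrt{105}}{9} \left(- \frac{3}{8}\right) = - \frac{i \sqrt{105}}{24}$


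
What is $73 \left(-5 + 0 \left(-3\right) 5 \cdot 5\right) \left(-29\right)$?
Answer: $10585$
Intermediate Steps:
$73 \left(-5 + 0 \left(-3\right) 5 \cdot 5\right) \left(-29\right) = 73 \left(-5 + 0 \left(\left(-15\right) 5\right)\right) \left(-29\right) = 73 \left(-5 + 0 \left(-75\right)\right) \left(-29\right) = 73 \left(-5 + 0\right) \left(-29\right) = 73 \left(-5\right) \left(-29\right) = \left(-365\right) \left(-29\right) = 10585$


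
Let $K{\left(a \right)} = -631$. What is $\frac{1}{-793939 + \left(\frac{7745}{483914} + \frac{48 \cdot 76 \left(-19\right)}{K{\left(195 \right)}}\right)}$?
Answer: $- \frac{305349734}{242395516527963} \approx -1.2597 \cdot 10^{-6}$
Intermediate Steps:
$\frac{1}{-793939 + \left(\frac{7745}{483914} + \frac{48 \cdot 76 \left(-19\right)}{K{\left(195 \right)}}\right)} = \frac{1}{-793939 + \left(\frac{7745}{483914} + \frac{48 \cdot 76 \left(-19\right)}{-631}\right)} = \frac{1}{-793939 + \left(7745 \cdot \frac{1}{483914} + 3648 \left(-19\right) \left(- \frac{1}{631}\right)\right)} = \frac{1}{-793939 + \left(\frac{7745}{483914} - - \frac{69312}{631}\right)} = \frac{1}{-793939 + \left(\frac{7745}{483914} + \frac{69312}{631}\right)} = \frac{1}{-793939 + \frac{33545934263}{305349734}} = \frac{1}{- \frac{242395516527963}{305349734}} = - \frac{305349734}{242395516527963}$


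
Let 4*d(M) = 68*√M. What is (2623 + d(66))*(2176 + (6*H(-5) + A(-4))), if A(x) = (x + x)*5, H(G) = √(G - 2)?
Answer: 6*(356 + I*√7)*(2623 + 17*√66) ≈ 5.8977e+6 + 43831.0*I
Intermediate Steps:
H(G) = √(-2 + G)
A(x) = 10*x (A(x) = (2*x)*5 = 10*x)
d(M) = 17*√M (d(M) = (68*√M)/4 = 17*√M)
(2623 + d(66))*(2176 + (6*H(-5) + A(-4))) = (2623 + 17*√66)*(2176 + (6*√(-2 - 5) + 10*(-4))) = (2623 + 17*√66)*(2176 + (6*√(-7) - 40)) = (2623 + 17*√66)*(2176 + (6*(I*√7) - 40)) = (2623 + 17*√66)*(2176 + (6*I*√7 - 40)) = (2623 + 17*√66)*(2176 + (-40 + 6*I*√7)) = (2623 + 17*√66)*(2136 + 6*I*√7) = (2136 + 6*I*√7)*(2623 + 17*√66)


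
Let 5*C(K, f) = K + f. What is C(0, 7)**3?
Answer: 343/125 ≈ 2.7440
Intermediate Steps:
C(K, f) = K/5 + f/5 (C(K, f) = (K + f)/5 = K/5 + f/5)
C(0, 7)**3 = ((1/5)*0 + (1/5)*7)**3 = (0 + 7/5)**3 = (7/5)**3 = 343/125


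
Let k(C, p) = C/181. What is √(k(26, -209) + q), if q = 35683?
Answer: √1169015469/181 ≈ 188.90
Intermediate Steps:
k(C, p) = C/181 (k(C, p) = C*(1/181) = C/181)
√(k(26, -209) + q) = √((1/181)*26 + 35683) = √(26/181 + 35683) = √(6458649/181) = √1169015469/181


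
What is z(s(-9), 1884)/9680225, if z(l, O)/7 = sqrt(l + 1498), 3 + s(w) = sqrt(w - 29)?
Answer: 7*sqrt(1495 + I*sqrt(38))/9680225 ≈ 2.796e-5 + 5.7644e-8*I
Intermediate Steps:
s(w) = -3 + sqrt(-29 + w) (s(w) = -3 + sqrt(w - 29) = -3 + sqrt(-29 + w))
z(l, O) = 7*sqrt(1498 + l) (z(l, O) = 7*sqrt(l + 1498) = 7*sqrt(1498 + l))
z(s(-9), 1884)/9680225 = (7*sqrt(1498 + (-3 + sqrt(-29 - 9))))/9680225 = (7*sqrt(1498 + (-3 + sqrt(-38))))*(1/9680225) = (7*sqrt(1498 + (-3 + I*sqrt(38))))*(1/9680225) = (7*sqrt(1495 + I*sqrt(38)))*(1/9680225) = 7*sqrt(1495 + I*sqrt(38))/9680225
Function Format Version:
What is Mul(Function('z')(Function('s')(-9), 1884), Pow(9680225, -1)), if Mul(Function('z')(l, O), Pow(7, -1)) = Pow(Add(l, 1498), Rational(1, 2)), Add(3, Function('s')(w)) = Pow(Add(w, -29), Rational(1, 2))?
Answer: Mul(Rational(7, 9680225), Pow(Add(1495, Mul(I, Pow(38, Rational(1, 2)))), Rational(1, 2))) ≈ Add(2.7960e-5, Mul(5.7644e-8, I))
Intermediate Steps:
Function('s')(w) = Add(-3, Pow(Add(-29, w), Rational(1, 2))) (Function('s')(w) = Add(-3, Pow(Add(w, -29), Rational(1, 2))) = Add(-3, Pow(Add(-29, w), Rational(1, 2))))
Function('z')(l, O) = Mul(7, Pow(Add(1498, l), Rational(1, 2))) (Function('z')(l, O) = Mul(7, Pow(Add(l, 1498), Rational(1, 2))) = Mul(7, Pow(Add(1498, l), Rational(1, 2))))
Mul(Function('z')(Function('s')(-9), 1884), Pow(9680225, -1)) = Mul(Mul(7, Pow(Add(1498, Add(-3, Pow(Add(-29, -9), Rational(1, 2)))), Rational(1, 2))), Pow(9680225, -1)) = Mul(Mul(7, Pow(Add(1498, Add(-3, Pow(-38, Rational(1, 2)))), Rational(1, 2))), Rational(1, 9680225)) = Mul(Mul(7, Pow(Add(1498, Add(-3, Mul(I, Pow(38, Rational(1, 2))))), Rational(1, 2))), Rational(1, 9680225)) = Mul(Mul(7, Pow(Add(1495, Mul(I, Pow(38, Rational(1, 2)))), Rational(1, 2))), Rational(1, 9680225)) = Mul(Rational(7, 9680225), Pow(Add(1495, Mul(I, Pow(38, Rational(1, 2)))), Rational(1, 2)))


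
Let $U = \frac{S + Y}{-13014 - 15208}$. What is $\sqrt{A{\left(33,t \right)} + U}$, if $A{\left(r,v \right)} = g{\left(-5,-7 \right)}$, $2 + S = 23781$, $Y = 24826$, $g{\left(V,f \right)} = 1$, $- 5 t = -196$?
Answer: $\frac{i \sqrt{575249026}}{28222} \approx 0.84985 i$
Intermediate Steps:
$t = \frac{196}{5}$ ($t = \left(- \frac{1}{5}\right) \left(-196\right) = \frac{196}{5} \approx 39.2$)
$S = 23779$ ($S = -2 + 23781 = 23779$)
$A{\left(r,v \right)} = 1$
$U = - \frac{48605}{28222}$ ($U = \frac{23779 + 24826}{-13014 - 15208} = \frac{48605}{-28222} = 48605 \left(- \frac{1}{28222}\right) = - \frac{48605}{28222} \approx -1.7222$)
$\sqrt{A{\left(33,t \right)} + U} = \sqrt{1 - \frac{48605}{28222}} = \sqrt{- \frac{20383}{28222}} = \frac{i \sqrt{575249026}}{28222}$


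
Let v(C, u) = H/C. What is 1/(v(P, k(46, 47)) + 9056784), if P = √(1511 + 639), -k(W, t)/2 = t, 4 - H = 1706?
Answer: 4868021400/44088618326453399 + 4255*√86/88177236652906798 ≈ 1.1041e-7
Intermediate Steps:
H = -1702 (H = 4 - 1*1706 = 4 - 1706 = -1702)
k(W, t) = -2*t
P = 5*√86 (P = √2150 = 5*√86 ≈ 46.368)
v(C, u) = -1702/C
1/(v(P, k(46, 47)) + 9056784) = 1/(-1702*√86/430 + 9056784) = 1/(-851*√86/215 + 9056784) = 1/(9056784 - 851*√86/215)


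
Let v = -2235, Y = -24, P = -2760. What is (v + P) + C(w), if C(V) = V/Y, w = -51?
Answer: -39943/8 ≈ -4992.9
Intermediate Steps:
C(V) = -V/24 (C(V) = V/(-24) = V*(-1/24) = -V/24)
(v + P) + C(w) = (-2235 - 2760) - 1/24*(-51) = -4995 + 17/8 = -39943/8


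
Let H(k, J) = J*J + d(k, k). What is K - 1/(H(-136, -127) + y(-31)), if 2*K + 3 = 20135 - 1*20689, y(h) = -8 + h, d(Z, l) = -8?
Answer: -2239419/8041 ≈ -278.50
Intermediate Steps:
H(k, J) = -8 + J² (H(k, J) = J*J - 8 = J² - 8 = -8 + J²)
K = -557/2 (K = -3/2 + (20135 - 1*20689)/2 = -3/2 + (20135 - 20689)/2 = -3/2 + (½)*(-554) = -3/2 - 277 = -557/2 ≈ -278.50)
K - 1/(H(-136, -127) + y(-31)) = -557/2 - 1/((-8 + (-127)²) + (-8 - 31)) = -557/2 - 1/((-8 + 16129) - 39) = -557/2 - 1/(16121 - 39) = -557/2 - 1/16082 = -2239419/8041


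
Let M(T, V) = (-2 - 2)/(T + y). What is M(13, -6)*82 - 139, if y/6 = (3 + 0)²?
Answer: -9641/67 ≈ -143.90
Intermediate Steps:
y = 54 (y = 6*(3 + 0)² = 6*3² = 6*9 = 54)
M(T, V) = -4/(54 + T) (M(T, V) = (-2 - 2)/(T + 54) = -4/(54 + T))
M(13, -6)*82 - 139 = -4/(54 + 13)*82 - 139 = -4/67*82 - 139 = -328/67 - 139 = -9641/67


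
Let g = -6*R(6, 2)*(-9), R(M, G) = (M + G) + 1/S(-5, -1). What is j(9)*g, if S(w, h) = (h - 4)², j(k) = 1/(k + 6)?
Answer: 3618/125 ≈ 28.944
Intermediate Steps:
j(k) = 1/(6 + k)
S(w, h) = (-4 + h)²
R(M, G) = 1/25 + G + M (R(M, G) = (M + G) + 1/((-4 - 1)²) = (G + M) + 1/((-5)²) = (G + M) + 1/25 = 1/25 + G + M)
g = 10854/25 (g = -6*(1/25 + 2 + 6)*(-9) = -6*201/25*(-9) = -1206/25*(-9) = 10854/25 ≈ 434.16)
j(9)*g = (10854/25)/(6 + 9) = (10854/25)/15 = (1/15)*(10854/25) = 3618/125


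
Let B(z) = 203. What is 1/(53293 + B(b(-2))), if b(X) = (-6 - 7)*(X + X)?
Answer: 1/53496 ≈ 1.8693e-5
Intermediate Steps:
b(X) = -26*X
1/(53293 + B(b(-2))) = 1/(53293 + 203) = 1/53496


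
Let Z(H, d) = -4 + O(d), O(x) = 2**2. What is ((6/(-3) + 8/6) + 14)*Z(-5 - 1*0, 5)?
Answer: 0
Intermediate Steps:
O(x) = 4
Z(H, d) = 0 (Z(H, d) = -4 + 4 = 0)
((6/(-3) + 8/6) + 14)*Z(-5 - 1*0, 5) = ((6/(-3) + 8/6) + 14)*0 = ((6*(-1/3) + 8*(1/6)) + 14)*0 = ((-2 + 4/3) + 14)*0 = (-2/3 + 14)*0 = (40/3)*0 = 0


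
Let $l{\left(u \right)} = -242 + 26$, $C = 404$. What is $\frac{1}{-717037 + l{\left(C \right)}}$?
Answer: $- \frac{1}{717253} \approx -1.3942 \cdot 10^{-6}$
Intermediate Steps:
$l{\left(u \right)} = -216$
$\frac{1}{-717037 + l{\left(C \right)}} = \frac{1}{-717037 - 216} = \frac{1}{-717253} = - \frac{1}{717253}$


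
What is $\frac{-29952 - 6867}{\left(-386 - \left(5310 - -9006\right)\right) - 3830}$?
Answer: $\frac{36819}{18532} \approx 1.9868$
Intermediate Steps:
$\frac{-29952 - 6867}{\left(-386 - \left(5310 - -9006\right)\right) - 3830} = - \frac{36819}{\left(-386 - \left(5310 + 9006\right)\right) - 3830} = - \frac{36819}{\left(-386 - 14316\right) - 3830} = - \frac{36819}{-14702 - 3830} = - \frac{36819}{-18532} = \left(-36819\right) \left(- \frac{1}{18532}\right) = \frac{36819}{18532}$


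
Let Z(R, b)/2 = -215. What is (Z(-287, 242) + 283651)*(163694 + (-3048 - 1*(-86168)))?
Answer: 69902907894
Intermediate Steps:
Z(R, b) = -430 (Z(R, b) = 2*(-215) = -430)
(Z(-287, 242) + 283651)*(163694 + (-3048 - 1*(-86168))) = (-430 + 283651)*(163694 + (-3048 - 1*(-86168))) = 283221*(163694 + (-3048 + 86168)) = 283221*(163694 + 83120) = 283221*246814 = 69902907894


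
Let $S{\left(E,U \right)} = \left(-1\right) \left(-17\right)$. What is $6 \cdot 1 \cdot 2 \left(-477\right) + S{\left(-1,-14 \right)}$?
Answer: $-5707$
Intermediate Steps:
$S{\left(E,U \right)} = 17$
$6 \cdot 1 \cdot 2 \left(-477\right) + S{\left(-1,-14 \right)} = 6 \cdot 1 \cdot 2 \left(-477\right) + 17 = 6 \cdot 2 \left(-477\right) + 17 = 12 \left(-477\right) + 17 = -5724 + 17 = -5707$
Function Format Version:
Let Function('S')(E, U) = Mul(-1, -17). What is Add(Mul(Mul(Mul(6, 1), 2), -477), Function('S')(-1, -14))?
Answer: -5707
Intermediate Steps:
Function('S')(E, U) = 17
Add(Mul(Mul(Mul(6, 1), 2), -477), Function('S')(-1, -14)) = Add(Mul(Mul(Mul(6, 1), 2), -477), 17) = Add(Mul(Mul(6, 2), -477), 17) = Add(Mul(12, -477), 17) = Add(-5724, 17) = -5707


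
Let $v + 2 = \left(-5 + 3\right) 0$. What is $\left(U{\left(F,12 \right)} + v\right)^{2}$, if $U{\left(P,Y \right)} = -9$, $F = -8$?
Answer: $121$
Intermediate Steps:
$v = -2$ ($v = -2 + \left(-5 + 3\right) 0 = -2 - 0 = -2 + 0 = -2$)
$\left(U{\left(F,12 \right)} + v\right)^{2} = \left(-9 - 2\right)^{2} = \left(-11\right)^{2} = 121$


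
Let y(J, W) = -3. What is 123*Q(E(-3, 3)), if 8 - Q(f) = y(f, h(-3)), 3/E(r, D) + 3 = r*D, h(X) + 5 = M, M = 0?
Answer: 1353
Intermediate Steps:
h(X) = -5 (h(X) = -5 + 0 = -5)
E(r, D) = 3/(-3 + D*r) (E(r, D) = 3/(-3 + r*D) = 3/(-3 + D*r))
Q(f) = 11 (Q(f) = 8 - 1*(-3) = 8 + 3 = 11)
123*Q(E(-3, 3)) = 123*11 = 1353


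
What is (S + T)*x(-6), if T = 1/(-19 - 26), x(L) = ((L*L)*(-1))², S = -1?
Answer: -6624/5 ≈ -1324.8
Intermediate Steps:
x(L) = L⁴ (x(L) = (L²*(-1))² = (-L²)² = L⁴)
T = -1/45 (T = 1/(-45) = -1/45 ≈ -0.022222)
(S + T)*x(-6) = (-1 - 1/45)*(-6)⁴ = -46/45*1296 = -6624/5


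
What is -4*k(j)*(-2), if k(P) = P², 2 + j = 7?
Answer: 200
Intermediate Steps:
j = 5 (j = -2 + 7 = 5)
-4*k(j)*(-2) = -4*5²*(-2) = -4*25*(-2) = -100*(-2) = 200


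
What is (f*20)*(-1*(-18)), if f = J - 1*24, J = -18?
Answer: -15120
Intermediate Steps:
f = -42 (f = -18 - 1*24 = -18 - 24 = -42)
(f*20)*(-1*(-18)) = (-42*20)*(-1*(-18)) = -840*18 = -15120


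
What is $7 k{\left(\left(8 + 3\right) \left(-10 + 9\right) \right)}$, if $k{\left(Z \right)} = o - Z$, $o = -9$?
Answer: $14$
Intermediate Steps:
$k{\left(Z \right)} = -9 - Z$
$7 k{\left(\left(8 + 3\right) \left(-10 + 9\right) \right)} = 7 \left(-9 - \left(8 + 3\right) \left(-10 + 9\right)\right) = 7 \left(-9 - 11 \left(-1\right)\right) = 7 \left(-9 - -11\right) = 7 \left(-9 + 11\right) = 7 \cdot 2 = 14$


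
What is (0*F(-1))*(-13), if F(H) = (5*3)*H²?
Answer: 0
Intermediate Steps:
F(H) = 15*H²
(0*F(-1))*(-13) = (0*(15*(-1)²))*(-13) = (0*(15*1))*(-13) = (0*15)*(-13) = 0*(-13) = 0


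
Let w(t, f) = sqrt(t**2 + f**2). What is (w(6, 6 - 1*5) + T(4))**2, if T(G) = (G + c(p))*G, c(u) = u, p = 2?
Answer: (24 + sqrt(37))**2 ≈ 904.97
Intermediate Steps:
w(t, f) = sqrt(f**2 + t**2)
T(G) = G*(2 + G) (T(G) = (G + 2)*G = (2 + G)*G = G*(2 + G))
(w(6, 6 - 1*5) + T(4))**2 = (sqrt((6 - 1*5)**2 + 6**2) + 4*(2 + 4))**2 = (sqrt((6 - 5)**2 + 36) + 4*6)**2 = (sqrt(1**2 + 36) + 24)**2 = (sqrt(1 + 36) + 24)**2 = (sqrt(37) + 24)**2 = (24 + sqrt(37))**2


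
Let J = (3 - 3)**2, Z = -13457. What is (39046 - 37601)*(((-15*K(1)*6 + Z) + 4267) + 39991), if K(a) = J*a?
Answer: 44507445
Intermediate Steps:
J = 0 (J = 0**2 = 0)
K(a) = 0 (K(a) = 0*a = 0)
(39046 - 37601)*(((-15*K(1)*6 + Z) + 4267) + 39991) = (39046 - 37601)*(((-15*0*6 - 13457) + 4267) + 39991) = 1445*(((0*6 - 13457) + 4267) + 39991) = 1445*(((0 - 13457) + 4267) + 39991) = 1445*((-13457 + 4267) + 39991) = 1445*(-9190 + 39991) = 1445*30801 = 44507445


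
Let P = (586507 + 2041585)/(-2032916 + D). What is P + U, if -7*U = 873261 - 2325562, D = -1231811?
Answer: 4741347890183/22853089 ≈ 2.0747e+5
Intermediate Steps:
U = 1452301/7 (U = -(873261 - 2325562)/7 = -1/7*(-1452301) = 1452301/7 ≈ 2.0747e+5)
P = -2628092/3264727 (P = (586507 + 2041585)/(-2032916 - 1231811) = 2628092/(-3264727) = 2628092*(-1/3264727) = -2628092/3264727 ≈ -0.80500)
P + U = -2628092/3264727 + 1452301/7 = 4741347890183/22853089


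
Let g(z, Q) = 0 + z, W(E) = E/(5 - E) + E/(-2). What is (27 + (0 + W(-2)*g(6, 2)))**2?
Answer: 47961/49 ≈ 978.80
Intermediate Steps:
W(E) = -E/2 + E/(5 - E) (W(E) = E/(5 - E) + E*(-1/2) = E/(5 - E) - E/2 = -E/2 + E/(5 - E))
g(z, Q) = z
(27 + (0 + W(-2)*g(6, 2)))**2 = (27 + (0 + ((1/2)*(-2)*(3 - 1*(-2))/(-5 - 2))*6))**2 = (27 + (0 + ((1/2)*(-2)*(3 + 2)/(-7))*6))**2 = (27 + (0 + ((1/2)*(-2)*(-1/7)*5)*6))**2 = (27 + (0 + (5/7)*6))**2 = (27 + (0 + 30/7))**2 = (27 + 30/7)**2 = (219/7)**2 = 47961/49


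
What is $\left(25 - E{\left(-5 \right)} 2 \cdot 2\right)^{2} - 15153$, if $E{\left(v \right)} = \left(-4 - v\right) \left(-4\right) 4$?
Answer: $-7232$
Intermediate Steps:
$E{\left(v \right)} = 64 + 16 v$ ($E{\left(v \right)} = \left(16 + 4 v\right) 4 = 64 + 16 v$)
$\left(25 - E{\left(-5 \right)} 2 \cdot 2\right)^{2} - 15153 = \left(25 - \left(64 + 16 \left(-5\right)\right) 2 \cdot 2\right)^{2} - 15153 = \left(25 - \left(64 - 80\right) 2 \cdot 2\right)^{2} - 15153 = \left(25 - \left(-16\right) 2 \cdot 2\right)^{2} - 15153 = \left(25 - \left(-32\right) 2\right)^{2} - 15153 = \left(25 - -64\right)^{2} - 15153 = \left(25 + 64\right)^{2} - 15153 = 89^{2} - 15153 = 7921 - 15153 = -7232$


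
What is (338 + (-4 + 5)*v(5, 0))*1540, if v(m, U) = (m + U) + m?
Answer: 535920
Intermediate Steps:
v(m, U) = U + 2*m (v(m, U) = (U + m) + m = U + 2*m)
(338 + (-4 + 5)*v(5, 0))*1540 = (338 + (-4 + 5)*(0 + 2*5))*1540 = (338 + 1*(0 + 10))*1540 = (338 + 1*10)*1540 = (338 + 10)*1540 = 348*1540 = 535920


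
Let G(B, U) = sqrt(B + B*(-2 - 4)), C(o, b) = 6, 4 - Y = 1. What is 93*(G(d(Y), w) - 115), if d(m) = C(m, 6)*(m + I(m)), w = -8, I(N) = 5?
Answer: -10695 + 372*I*sqrt(15) ≈ -10695.0 + 1440.8*I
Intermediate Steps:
Y = 3 (Y = 4 - 1*1 = 4 - 1 = 3)
d(m) = 30 + 6*m (d(m) = 6*(m + 5) = 6*(5 + m) = 30 + 6*m)
G(B, U) = sqrt(5)*sqrt(-B) (G(B, U) = sqrt(B + B*(-6)) = sqrt(B - 6*B) = sqrt(-5*B) = sqrt(5)*sqrt(-B))
93*(G(d(Y), w) - 115) = 93*(sqrt(5)*sqrt(-(30 + 6*3)) - 115) = 93*(sqrt(5)*sqrt(-(30 + 18)) - 115) = 93*(sqrt(5)*sqrt(-1*48) - 115) = 93*(sqrt(5)*sqrt(-48) - 115) = 93*(sqrt(5)*(4*I*sqrt(3)) - 115) = 93*(4*I*sqrt(15) - 115) = 93*(-115 + 4*I*sqrt(15)) = -10695 + 372*I*sqrt(15)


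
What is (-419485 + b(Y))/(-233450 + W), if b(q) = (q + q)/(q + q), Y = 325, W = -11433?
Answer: 419484/244883 ≈ 1.7130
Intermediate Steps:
b(q) = 1 (b(q) = (2*q)/((2*q)) = (2*q)*(1/(2*q)) = 1)
(-419485 + b(Y))/(-233450 + W) = (-419485 + 1)/(-233450 - 11433) = -419484/(-244883) = -419484*(-1/244883) = 419484/244883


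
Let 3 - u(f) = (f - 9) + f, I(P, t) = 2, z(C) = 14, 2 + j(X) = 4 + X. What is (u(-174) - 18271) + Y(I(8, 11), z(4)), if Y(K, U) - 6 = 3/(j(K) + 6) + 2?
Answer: -179027/10 ≈ -17903.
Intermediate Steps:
j(X) = 2 + X (j(X) = -2 + (4 + X) = 2 + X)
u(f) = 12 - 2*f (u(f) = 3 - ((f - 9) + f) = 3 - ((-9 + f) + f) = 3 - (-9 + 2*f) = 3 + (9 - 2*f) = 12 - 2*f)
Y(K, U) = 8 + 3/(8 + K) (Y(K, U) = 6 + (3/((2 + K) + 6) + 2) = 6 + (3/(8 + K) + 2) = 6 + (2 + 3/(8 + K)) = 8 + 3/(8 + K))
(u(-174) - 18271) + Y(I(8, 11), z(4)) = ((12 - 2*(-174)) - 18271) + (67 + 8*2)/(8 + 2) = ((12 + 348) - 18271) + (67 + 16)/10 = (360 - 18271) + (⅒)*83 = -17911 + 83/10 = -179027/10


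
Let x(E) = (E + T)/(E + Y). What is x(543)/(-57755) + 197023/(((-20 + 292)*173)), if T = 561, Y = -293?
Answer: 1422356945713/339714910000 ≈ 4.1869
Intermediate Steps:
x(E) = (561 + E)/(-293 + E) (x(E) = (E + 561)/(E - 293) = (561 + E)/(-293 + E))
x(543)/(-57755) + 197023/(((-20 + 292)*173)) = ((561 + 543)/(-293 + 543))/(-57755) + 197023/(((-20 + 292)*173)) = (1104/250)*(-1/57755) + 197023/((272*173)) = ((1/250)*1104)*(-1/57755) + 197023/47056 = (552/125)*(-1/57755) + 197023*(1/47056) = -552/7219375 + 197023/47056 = 1422356945713/339714910000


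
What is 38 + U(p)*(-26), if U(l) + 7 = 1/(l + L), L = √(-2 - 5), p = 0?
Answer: 220 + 26*I*√7/7 ≈ 220.0 + 9.8271*I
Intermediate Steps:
L = I*√7 (L = √(-7) = I*√7 ≈ 2.6458*I)
U(l) = -7 + 1/(l + I*√7)
38 + U(p)*(-26) = 38 + ((1 - 7*0 - 7*I*√7)/(0 + I*√7))*(-26) = 38 + ((1 + 0 - 7*I*√7)/((I*√7)))*(-26) = 38 + ((-I*√7/7)*(1 - 7*I*√7))*(-26) = 38 - I*√7*(1 - 7*I*√7)/7*(-26) = 38 + 26*I*√7*(1 - 7*I*√7)/7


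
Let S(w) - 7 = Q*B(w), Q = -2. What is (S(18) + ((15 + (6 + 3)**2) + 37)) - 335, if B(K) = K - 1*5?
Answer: -221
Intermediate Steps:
B(K) = -5 + K (B(K) = K - 5 = -5 + K)
S(w) = 17 - 2*w (S(w) = 7 - 2*(-5 + w) = 7 + (10 - 2*w) = 17 - 2*w)
(S(18) + ((15 + (6 + 3)**2) + 37)) - 335 = ((17 - 2*18) + ((15 + (6 + 3)**2) + 37)) - 335 = ((17 - 36) + ((15 + 9**2) + 37)) - 335 = (-19 + ((15 + 81) + 37)) - 335 = (-19 + (96 + 37)) - 335 = (-19 + 133) - 335 = 114 - 335 = -221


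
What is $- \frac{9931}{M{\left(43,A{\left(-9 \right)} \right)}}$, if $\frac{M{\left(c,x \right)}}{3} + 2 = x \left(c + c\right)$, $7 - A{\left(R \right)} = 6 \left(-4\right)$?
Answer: $- \frac{9931}{7992} \approx -1.2426$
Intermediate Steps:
$A{\left(R \right)} = 31$ ($A{\left(R \right)} = 7 - 6 \left(-4\right) = 7 - -24 = 7 + 24 = 31$)
$M{\left(c,x \right)} = -6 + 6 c x$ ($M{\left(c,x \right)} = -6 + 3 x \left(c + c\right) = -6 + 3 x 2 c = -6 + 3 \cdot 2 c x = -6 + 6 c x$)
$- \frac{9931}{M{\left(43,A{\left(-9 \right)} \right)}} = - \frac{9931}{-6 + 6 \cdot 43 \cdot 31} = - \frac{9931}{-6 + 7998} = - \frac{9931}{7992}$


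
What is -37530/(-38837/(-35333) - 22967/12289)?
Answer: 8147898802305/167112559 ≈ 48757.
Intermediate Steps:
-37530/(-38837/(-35333) - 22967/12289) = -37530/(-38837*(-1/35333) - 22967*1/12289) = -37530/(38837/35333 - 22967/12289) = -37530/(-334225118/434207237) = -37530*(-434207237/334225118) = 8147898802305/167112559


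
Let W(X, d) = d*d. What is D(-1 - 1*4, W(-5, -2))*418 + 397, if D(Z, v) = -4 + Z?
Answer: -3365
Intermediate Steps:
W(X, d) = d**2
D(-1 - 1*4, W(-5, -2))*418 + 397 = (-4 + (-1 - 1*4))*418 + 397 = (-4 + (-1 - 4))*418 + 397 = (-4 - 5)*418 + 397 = -9*418 + 397 = -3762 + 397 = -3365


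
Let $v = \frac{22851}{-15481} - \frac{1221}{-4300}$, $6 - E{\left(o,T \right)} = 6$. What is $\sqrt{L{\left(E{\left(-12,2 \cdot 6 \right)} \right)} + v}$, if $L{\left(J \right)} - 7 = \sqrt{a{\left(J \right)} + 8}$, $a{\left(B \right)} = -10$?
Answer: $\frac{\sqrt{257367094376983 + 44313385648900 i \sqrt{2}}}{6656830} \approx 2.4275 + 0.29129 i$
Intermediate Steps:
$E{\left(o,T \right)} = 0$ ($E{\left(o,T \right)} = 6 - 6 = 0$)
$v = - \frac{79356999}{66568300}$ ($v = 22851 \left(- \frac{1}{15481}\right) - - \frac{1221}{4300} = - \frac{22851}{15481} + \frac{1221}{4300} = - \frac{79356999}{66568300} \approx -1.1921$)
$L{\left(J \right)} = 7 + i \sqrt{2}$ ($L{\left(J \right)} = 7 + \sqrt{-10 + 8} = 7 + \sqrt{-2} = 7 + i \sqrt{2}$)
$\sqrt{L{\left(E{\left(-12,2 \cdot 6 \right)} \right)} + v} = \sqrt{\left(7 + i \sqrt{2}\right) - \frac{79356999}{66568300}} = \sqrt{\frac{386621101}{66568300} + i \sqrt{2}}$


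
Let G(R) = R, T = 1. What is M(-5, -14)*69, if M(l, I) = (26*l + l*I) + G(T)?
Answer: -4071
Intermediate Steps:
M(l, I) = 1 + 26*l + I*l (M(l, I) = (26*l + l*I) + 1 = (26*l + I*l) + 1 = 1 + 26*l + I*l)
M(-5, -14)*69 = (1 + 26*(-5) - 14*(-5))*69 = (1 - 130 + 70)*69 = -59*69 = -4071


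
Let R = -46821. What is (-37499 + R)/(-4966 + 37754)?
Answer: -21080/8197 ≈ -2.5717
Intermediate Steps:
(-37499 + R)/(-4966 + 37754) = (-37499 - 46821)/(-4966 + 37754) = -84320/32788 = -84320*1/32788 = -21080/8197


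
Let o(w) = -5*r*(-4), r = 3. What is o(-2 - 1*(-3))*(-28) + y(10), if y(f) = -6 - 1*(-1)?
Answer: -1685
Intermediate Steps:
y(f) = -5 (y(f) = -6 + 1 = -5)
o(w) = 60 (o(w) = -5*3*(-4) = -15*(-4) = 60)
o(-2 - 1*(-3))*(-28) + y(10) = 60*(-28) - 5 = -1680 - 5 = -1685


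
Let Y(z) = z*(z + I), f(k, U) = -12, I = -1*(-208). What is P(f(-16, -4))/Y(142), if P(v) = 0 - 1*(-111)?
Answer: 111/49700 ≈ 0.0022334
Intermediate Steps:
I = 208
P(v) = 111 (P(v) = 0 + 111 = 111)
Y(z) = z*(208 + z) (Y(z) = z*(z + 208) = z*(208 + z))
P(f(-16, -4))/Y(142) = 111/((142*(208 + 142))) = 111/((142*350)) = 111/49700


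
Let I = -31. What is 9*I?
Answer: -279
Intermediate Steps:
9*I = 9*(-31) = -279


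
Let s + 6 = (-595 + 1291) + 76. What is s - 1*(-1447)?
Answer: 2213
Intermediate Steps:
s = 766 (s = -6 + ((-595 + 1291) + 76) = -6 + (696 + 76) = -6 + 772 = 766)
s - 1*(-1447) = 766 - 1*(-1447) = 766 + 1447 = 2213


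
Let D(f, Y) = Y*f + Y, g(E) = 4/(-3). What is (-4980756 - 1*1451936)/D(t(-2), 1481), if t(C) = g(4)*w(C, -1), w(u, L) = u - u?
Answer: -6432692/1481 ≈ -4343.5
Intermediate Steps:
g(E) = -4/3 (g(E) = 4*(-⅓) = -4/3)
w(u, L) = 0
t(C) = 0 (t(C) = -4/3*0 = 0)
D(f, Y) = Y + Y*f
(-4980756 - 1*1451936)/D(t(-2), 1481) = (-4980756 - 1*1451936)/((1481*(1 + 0))) = (-4980756 - 1451936)/((1481*1)) = -6432692/1481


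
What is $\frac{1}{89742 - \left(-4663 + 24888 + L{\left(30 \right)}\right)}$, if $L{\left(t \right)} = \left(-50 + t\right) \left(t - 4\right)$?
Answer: $\frac{1}{70037} \approx 1.4278 \cdot 10^{-5}$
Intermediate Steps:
$L{\left(t \right)} = \left(-50 + t\right) \left(-4 + t\right)$
$\frac{1}{89742 - \left(-4663 + 24888 + L{\left(30 \right)}\right)} = \frac{1}{89742 + \left(\left(4663 - \left(200 + 30^{2} - 1620\right)\right) - \left(-1\right) \left(-24888\right)\right)} = \frac{1}{89742 + \left(\left(4663 - \left(200 + 900 - 1620\right)\right) - 24888\right)} = \frac{1}{89742 + \left(\left(4663 - -520\right) - 24888\right)} = \frac{1}{89742 + \left(\left(4663 + 520\right) - 24888\right)} = \frac{1}{89742 + \left(5183 - 24888\right)} = \frac{1}{89742 - 19705} = \frac{1}{70037}$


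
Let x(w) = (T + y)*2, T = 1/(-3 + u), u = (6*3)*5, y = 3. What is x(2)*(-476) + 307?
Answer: -222715/87 ≈ -2559.9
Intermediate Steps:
u = 90 (u = 18*5 = 90)
T = 1/87 (T = 1/(-3 + 90) = 1/87 ≈ 0.011494)
x(w) = 524/87 (x(w) = (1/87 + 3)*2 = (262/87)*2 = 524/87)
x(2)*(-476) + 307 = (524/87)*(-476) + 307 = -249424/87 + 307 = -222715/87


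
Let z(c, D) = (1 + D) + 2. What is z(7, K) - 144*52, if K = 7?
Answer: -7478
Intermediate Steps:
z(c, D) = 3 + D
z(7, K) - 144*52 = (3 + 7) - 144*52 = 10 - 7488 = -7478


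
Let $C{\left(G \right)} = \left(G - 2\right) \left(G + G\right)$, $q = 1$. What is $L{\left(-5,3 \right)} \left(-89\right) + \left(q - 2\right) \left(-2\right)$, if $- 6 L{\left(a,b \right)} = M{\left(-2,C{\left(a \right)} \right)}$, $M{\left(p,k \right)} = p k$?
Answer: $- \frac{6224}{3} \approx -2074.7$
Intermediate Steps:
$C{\left(G \right)} = 2 G \left(-2 + G\right)$ ($C{\left(G \right)} = \left(-2 + G\right) 2 G = 2 G \left(-2 + G\right)$)
$M{\left(p,k \right)} = k p$
$L{\left(a,b \right)} = \frac{2 a \left(-2 + a\right)}{3}$ ($L{\left(a,b \right)} = - \frac{2 a \left(-2 + a\right) \left(-2\right)}{6} = - \frac{\left(-4\right) a \left(-2 + a\right)}{6} = \frac{2 a \left(-2 + a\right)}{3}$)
$L{\left(-5,3 \right)} \left(-89\right) + \left(q - 2\right) \left(-2\right) = \frac{2}{3} \left(-5\right) \left(-2 - 5\right) \left(-89\right) + \left(1 - 2\right) \left(-2\right) = \frac{2}{3} \left(-5\right) \left(-7\right) \left(-89\right) - -2 = \frac{70}{3} \left(-89\right) + 2 = - \frac{6230}{3} + 2 = - \frac{6224}{3}$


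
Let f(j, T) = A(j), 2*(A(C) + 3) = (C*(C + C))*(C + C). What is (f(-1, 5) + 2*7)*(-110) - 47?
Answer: -1037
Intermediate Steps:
A(C) = -3 + 2*C³ (A(C) = -3 + ((C*(C + C))*(C + C))/2 = -3 + ((C*(2*C))*(2*C))/2 = -3 + ((2*C²)*(2*C))/2 = -3 + (4*C³)/2 = -3 + 2*C³)
f(j, T) = -3 + 2*j³
(f(-1, 5) + 2*7)*(-110) - 47 = ((-3 + 2*(-1)³) + 2*7)*(-110) - 47 = ((-3 + 2*(-1)) + 14)*(-110) - 47 = ((-3 - 2) + 14)*(-110) - 47 = (-5 + 14)*(-110) - 47 = 9*(-110) - 47 = -990 - 47 = -1037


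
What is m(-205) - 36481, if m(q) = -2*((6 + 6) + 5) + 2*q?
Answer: -36925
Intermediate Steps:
m(q) = -34 + 2*q (m(q) = -2*(12 + 5) + 2*q = -2*17 + 2*q = -34 + 2*q)
m(-205) - 36481 = (-34 + 2*(-205)) - 36481 = (-34 - 410) - 36481 = -444 - 36481 = -36925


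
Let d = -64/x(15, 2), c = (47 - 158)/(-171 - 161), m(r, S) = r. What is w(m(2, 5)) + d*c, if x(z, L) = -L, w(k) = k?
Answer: 1054/83 ≈ 12.699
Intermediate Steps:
c = 111/332 (c = -111/(-332) = -111*(-1/332) = 111/332 ≈ 0.33434)
d = 32 (d = -64/((-1*2)) = -64/(-2) = -64*(-½) = 32)
w(m(2, 5)) + d*c = 2 + 32*(111/332) = 2 + 888/83 = 1054/83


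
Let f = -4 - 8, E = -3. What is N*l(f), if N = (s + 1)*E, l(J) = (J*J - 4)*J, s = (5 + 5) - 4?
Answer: 35280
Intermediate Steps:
f = -12
s = 6 (s = 10 - 4 = 6)
l(J) = J*(-4 + J²) (l(J) = (J² - 4)*J = (-4 + J²)*J = J*(-4 + J²))
N = -21 (N = (6 + 1)*(-3) = 7*(-3) = -21)
N*l(f) = -(-252)*(-4 + (-12)²) = -(-252)*(-4 + 144) = -(-252)*140 = -21*(-1680) = 35280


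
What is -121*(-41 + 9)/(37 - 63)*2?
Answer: -3872/13 ≈ -297.85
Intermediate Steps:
-121*(-41 + 9)/(37 - 63)*2 = -121/((-26/(-32)))*2 = -121/((-26*(-1/32)))*2 = -121/13/16*2 = -121*16/13*2 = -1936/13*2 = -3872/13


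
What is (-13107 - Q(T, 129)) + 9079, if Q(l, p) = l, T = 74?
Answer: -4102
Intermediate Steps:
(-13107 - Q(T, 129)) + 9079 = (-13107 - 1*74) + 9079 = (-13107 - 74) + 9079 = -13181 + 9079 = -4102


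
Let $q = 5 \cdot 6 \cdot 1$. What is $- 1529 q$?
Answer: $-45870$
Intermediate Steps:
$q = 30$ ($q = 30 \cdot 1 = 30$)
$- 1529 q = \left(-1529\right) 30 = -45870$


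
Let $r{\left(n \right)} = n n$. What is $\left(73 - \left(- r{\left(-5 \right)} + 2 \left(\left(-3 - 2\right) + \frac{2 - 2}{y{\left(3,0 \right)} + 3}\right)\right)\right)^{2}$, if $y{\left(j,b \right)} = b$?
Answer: $11664$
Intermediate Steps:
$r{\left(n \right)} = n^{2}$
$\left(73 - \left(- r{\left(-5 \right)} + 2 \left(\left(-3 - 2\right) + \frac{2 - 2}{y{\left(3,0 \right)} + 3}\right)\right)\right)^{2} = \left(73 + \left(\left(-5\right)^{2} - 2 \left(\left(-3 - 2\right) + \frac{2 - 2}{0 + 3}\right)\right)\right)^{2} = \left(73 + \left(25 - 2 \left(-5 + \frac{0}{3}\right)\right)\right)^{2} = \left(73 + \left(25 - 2 \left(-5 + 0 \cdot \frac{1}{3}\right)\right)\right)^{2} = \left(73 + \left(25 - 2 \left(-5 + 0\right)\right)\right)^{2} = \left(73 + \left(25 - -10\right)\right)^{2} = \left(73 + \left(25 + 10\right)\right)^{2} = \left(73 + 35\right)^{2} = 108^{2} = 11664$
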